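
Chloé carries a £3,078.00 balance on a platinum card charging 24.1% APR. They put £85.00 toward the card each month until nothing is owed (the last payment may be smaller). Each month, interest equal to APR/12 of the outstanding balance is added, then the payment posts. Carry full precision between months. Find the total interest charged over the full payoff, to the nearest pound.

£2,476

Monthly rate r = 24.1%/12 = 2.00833% = 0.0200833.
Payoff takes n = ⌈−ln(1 − rB₀/P)/ln(1+r)⌉ = ⌈65.338⌉ = 66 payments; the last is £28.96.
Total paid = 65·£85.00 + £28.96 = £5,553.96.
Total interest = total paid − principal = £5,553.96 − £3,078.00 = £2,475.96.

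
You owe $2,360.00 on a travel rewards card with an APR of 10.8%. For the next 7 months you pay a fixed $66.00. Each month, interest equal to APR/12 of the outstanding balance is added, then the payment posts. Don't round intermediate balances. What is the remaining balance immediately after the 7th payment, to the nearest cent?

Monthly rate r = 10.8%/12 = 0.9% = 0.009.
Each month: B ← B·(1+r) − $66.00.
Month 1: interest $21.24; balance after payment $2,315.24.
Month 2: interest $20.84; balance after payment $2,270.08.
Month 3: interest $20.43; balance after payment $2,224.51.
Month 4: interest $20.02; balance after payment $2,178.53.
Month 5: interest $19.61; balance after payment $2,132.14.
Month 6: interest $19.19; balance after payment $2,085.32.
Month 7: interest $18.77; balance after payment $2,038.09.

$2,038.09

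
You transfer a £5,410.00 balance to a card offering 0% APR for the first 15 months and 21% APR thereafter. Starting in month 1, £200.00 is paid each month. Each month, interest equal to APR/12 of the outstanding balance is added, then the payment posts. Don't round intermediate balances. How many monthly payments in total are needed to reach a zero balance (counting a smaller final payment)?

Promo months 1–15 at r₀ = 0%/12 = 0; months 16+ at r₁ = 21%/12 = 0.0175.
After month 15 (no interest yet): B = £5,410.00 − 15·£200.00 = £2,410.00.
Then at r₁ with £200.00/mo: n₂ = −ln(1 − r₁·B/P)/ln(1+r₁) ≈ 13.65 → 14 more payments.

29 payments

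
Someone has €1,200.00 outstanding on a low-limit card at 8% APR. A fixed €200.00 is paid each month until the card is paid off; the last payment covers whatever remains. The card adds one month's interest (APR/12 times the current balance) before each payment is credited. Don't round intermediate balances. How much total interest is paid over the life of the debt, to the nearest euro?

Monthly rate r = 8%/12 = 0.666667% = 0.00666667.
Payoff takes n = ⌈−ln(1 − rB₀/P)/ln(1+r)⌉ = ⌈6.144⌉ = 7 payments; the last is €28.82.
Total paid = 6·€200.00 + €28.82 = €1,228.82.
Total interest = total paid − principal = €1,228.82 − €1,200.00 = €28.82.

€29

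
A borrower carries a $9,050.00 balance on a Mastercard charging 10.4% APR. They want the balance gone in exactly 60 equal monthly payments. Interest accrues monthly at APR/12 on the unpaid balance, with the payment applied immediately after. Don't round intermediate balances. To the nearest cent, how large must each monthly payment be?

Monthly rate r = 10.4%/12 = 0.866667% = 0.00866667.
Level-payment amortization: P = B₀·r / (1 − (1+r)^(−n)) = 9050.00·0.00866667 / (1 − 1.00867^(−60)).
Denominator 1 − (1+r)^(−60) = 0.404145996.
P = 78.4333 / 0.404145996 ≈ 194.07.

$194.07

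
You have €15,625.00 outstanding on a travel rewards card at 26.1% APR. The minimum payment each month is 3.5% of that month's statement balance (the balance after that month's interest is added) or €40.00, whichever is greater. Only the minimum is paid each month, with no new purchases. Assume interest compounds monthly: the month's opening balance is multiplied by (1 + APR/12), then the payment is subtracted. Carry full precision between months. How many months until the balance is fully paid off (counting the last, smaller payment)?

231 months

Monthly rate r = 26.1%/12 = 2.175% = 0.02175.
While 3.5% of the post-interest balance exceeds €40.00, each month B ← (B·(1+r))·(1 − 0.035), i.e. B shrinks by the factor (1+r)·0.965 = 0.98599.
This holds for months 1–187. Entering month 188 the balance is €1,116.55; 3.5% of the post-interest balance is now below €40.00, so the flat €40.00 minimum applies from here.
From month 188 a fixed €40.00 at rate r clears €1,116.55 in 44 more payments. Total: 187 + 44 = 231 months.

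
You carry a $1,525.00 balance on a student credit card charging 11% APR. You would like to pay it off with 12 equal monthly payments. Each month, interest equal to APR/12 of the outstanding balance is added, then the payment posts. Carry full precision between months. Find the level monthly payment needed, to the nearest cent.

Monthly rate r = 11%/12 = 0.916667% = 0.00916667.
Level-payment amortization: P = B₀·r / (1 − (1+r)^(−n)) = 1525.00·0.00916667 / (1 − 1.00917^(−12)).
Denominator 1 − (1+r)^(−12) = 0.103716844.
P = 13.9792 / 0.103716844 ≈ 134.78.

$134.78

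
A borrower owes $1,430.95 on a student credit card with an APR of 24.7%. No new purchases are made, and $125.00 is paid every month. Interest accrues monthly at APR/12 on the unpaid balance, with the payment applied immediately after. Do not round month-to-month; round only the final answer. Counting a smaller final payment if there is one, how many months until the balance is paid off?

14 payments

Monthly rate r = 24.7%/12 = 2.05833% = 0.0205833.
Recurrence: B ← B·(1+r) − $125.00.
Month 1: interest $29.45; balance after payment $1,335.40.
Month 2: interest $27.49; balance after payment $1,237.89.
Closed form: n = −ln(1 − rB₀/P)/ln(1+r) = −ln(0.76437)/ln(1.02058) ≈ 13.188, so the balance reaches zero during payment 14.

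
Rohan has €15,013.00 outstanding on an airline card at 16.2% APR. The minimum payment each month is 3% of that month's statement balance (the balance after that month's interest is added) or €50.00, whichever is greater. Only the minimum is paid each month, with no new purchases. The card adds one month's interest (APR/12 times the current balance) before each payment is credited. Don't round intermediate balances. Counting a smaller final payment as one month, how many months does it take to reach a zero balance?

Monthly rate r = 16.2%/12 = 1.35% = 0.0135.
While 3% of the post-interest balance exceeds €50.00, each month B ← (B·(1+r))·(1 − 0.03), i.e. B shrinks by the factor (1+r)·0.97 = 0.9831.
This holds for months 1–130. Entering month 131 the balance is €1,636.37; 3% of the post-interest balance is now below €50.00, so the flat €50.00 minimum applies from here.
From month 131 a fixed €50.00 at rate r clears €1,636.37 in 44 more payments. Total: 130 + 44 = 174 months.

174 months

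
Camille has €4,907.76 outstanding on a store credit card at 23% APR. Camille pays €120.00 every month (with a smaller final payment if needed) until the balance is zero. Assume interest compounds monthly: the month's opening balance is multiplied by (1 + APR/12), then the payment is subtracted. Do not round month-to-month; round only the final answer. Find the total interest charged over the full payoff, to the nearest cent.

Monthly rate r = 23%/12 = 1.91667% = 0.0191667.
Payoff takes n = ⌈−ln(1 − rB₀/P)/ln(1+r)⌉ = ⌈80.689⌉ = 81 payments; the last is €82.98.
Total paid = 80·€120.00 + €82.98 = €9,682.98.
Total interest = total paid − principal = €9,682.98 − €4,907.76 = €4,775.22.

€4,775.22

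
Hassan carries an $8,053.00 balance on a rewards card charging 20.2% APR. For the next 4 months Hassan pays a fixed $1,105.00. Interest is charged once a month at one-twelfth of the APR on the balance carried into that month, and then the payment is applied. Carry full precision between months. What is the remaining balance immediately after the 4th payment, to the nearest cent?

$4,076.22

Monthly rate r = 20.2%/12 = 1.68333% = 0.0168333.
Each month: B ← B·(1+r) − $1,105.00.
Month 1: interest $135.56; balance after payment $7,083.56.
Month 2: interest $119.24; balance after payment $6,097.80.
Month 3: interest $102.65; balance after payment $5,095.45.
Month 4: interest $85.77; balance after payment $4,076.22.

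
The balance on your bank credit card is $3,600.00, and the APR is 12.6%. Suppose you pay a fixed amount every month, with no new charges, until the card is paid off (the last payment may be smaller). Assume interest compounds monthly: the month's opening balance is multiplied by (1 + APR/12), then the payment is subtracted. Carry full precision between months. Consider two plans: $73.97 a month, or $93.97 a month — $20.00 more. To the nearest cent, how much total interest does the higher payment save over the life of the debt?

$436.95

Monthly rate r = 12.6%/12 = 1.05% = 0.0105.
At $73.97/mo: n = ⌈−ln(1 − rB₀/P)/ln(1+r)⌉ = 69 payments (last $36.58); total interest = total paid − $3,600.00 = $1,466.54.
At $93.97/mo: 50 payments (last $25.06); total interest $1,029.59.
Interest saved = $1,466.54 − $1,029.59 = $436.95.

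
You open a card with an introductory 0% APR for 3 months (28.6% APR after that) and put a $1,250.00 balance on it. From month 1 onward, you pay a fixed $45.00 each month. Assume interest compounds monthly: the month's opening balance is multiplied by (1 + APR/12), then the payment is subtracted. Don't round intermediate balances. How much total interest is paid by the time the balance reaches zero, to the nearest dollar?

Promo months 1–3 at r₀ = 0%/12 = 0; months 4+ at r₁ = 28.6%/12 = 0.0238333.
After month 3 (no interest yet): B = $1,250.00 − 3·$45.00 = $1,115.00.
Then at r₁ with $45.00/mo: n₂ = −ln(1 − r₁·B/P)/ln(1+r₁) ≈ 37.91 → 38 more payments.
Total paid = 40·$45.00 + $40.97 = $1,840.97; interest = $1,840.97 − $1,250.00 = $590.97.

$591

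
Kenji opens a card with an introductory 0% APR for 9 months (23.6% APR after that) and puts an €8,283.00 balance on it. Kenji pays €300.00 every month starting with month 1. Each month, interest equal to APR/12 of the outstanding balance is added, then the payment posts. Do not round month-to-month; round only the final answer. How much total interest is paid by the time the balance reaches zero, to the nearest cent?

Promo months 1–9 at r₀ = 0%/12 = 0; months 10+ at r₁ = 23.6%/12 = 0.0196667.
After month 9 (no interest yet): B = €8,283.00 − 9·€300.00 = €5,583.00.
Then at r₁ with €300.00/mo: n₂ = −ln(1 − r₁·B/P)/ln(1+r₁) ≈ 23.40 → 24 more payments.
Total paid = 32·€300.00 + €120.21 = €9,720.21; interest = €9,720.21 − €8,283.00 = €1,437.21.

€1,437.21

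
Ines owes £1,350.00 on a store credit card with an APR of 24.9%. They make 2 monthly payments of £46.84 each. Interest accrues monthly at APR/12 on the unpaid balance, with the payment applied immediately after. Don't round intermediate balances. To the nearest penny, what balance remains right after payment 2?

Monthly rate r = 24.9%/12 = 2.075% = 0.02075.
Each month: B ← B·(1+r) − £46.84.
Month 1: interest £28.01; balance after payment £1,331.17.
Month 2: interest £27.62; balance after payment £1,311.95.

£1,311.95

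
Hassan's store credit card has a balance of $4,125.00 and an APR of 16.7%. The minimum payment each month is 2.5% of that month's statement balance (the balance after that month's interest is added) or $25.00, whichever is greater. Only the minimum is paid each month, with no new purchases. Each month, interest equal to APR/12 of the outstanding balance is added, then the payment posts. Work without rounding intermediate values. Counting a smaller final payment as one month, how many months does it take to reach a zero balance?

183 months

Monthly rate r = 16.7%/12 = 1.39167% = 0.0139167.
While 2.5% of the post-interest balance exceeds $25.00, each month B ← (B·(1+r))·(1 − 0.025), i.e. B shrinks by the factor (1+r)·0.975 = 0.98857.
This holds for months 1–125. Entering month 126 the balance is $980.13; 2.5% of the post-interest balance is now below $25.00, so the flat $25.00 minimum applies from here.
From month 126 a fixed $25.00 at rate r clears $980.13 in 58 more payments. Total: 125 + 58 = 183 months.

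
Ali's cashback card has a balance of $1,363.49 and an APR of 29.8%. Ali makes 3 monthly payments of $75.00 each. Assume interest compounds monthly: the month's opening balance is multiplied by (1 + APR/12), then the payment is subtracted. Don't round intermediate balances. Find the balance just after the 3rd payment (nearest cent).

Monthly rate r = 29.8%/12 = 2.48333% = 0.0248333.
Each month: B ← B·(1+r) − $75.00.
Month 1: interest $33.86; balance after payment $1,322.35.
Month 2: interest $32.84; balance after payment $1,280.19.
Month 3: interest $31.79; balance after payment $1,236.98.

$1,236.98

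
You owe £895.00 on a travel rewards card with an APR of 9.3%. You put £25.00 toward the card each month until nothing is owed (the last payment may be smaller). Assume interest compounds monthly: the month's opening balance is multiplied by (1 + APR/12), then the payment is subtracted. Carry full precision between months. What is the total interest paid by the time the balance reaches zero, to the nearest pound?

Monthly rate r = 9.3%/12 = 0.775% = 0.00775.
Payoff takes n = ⌈−ln(1 − rB₀/P)/ln(1+r)⌉ = ⌈42.094⌉ = 43 payments; the last is £2.35.
Total paid = 42·£25.00 + £2.35 = £1,052.35.
Total interest = total paid − principal = £1,052.35 − £895.00 = £157.35.

£157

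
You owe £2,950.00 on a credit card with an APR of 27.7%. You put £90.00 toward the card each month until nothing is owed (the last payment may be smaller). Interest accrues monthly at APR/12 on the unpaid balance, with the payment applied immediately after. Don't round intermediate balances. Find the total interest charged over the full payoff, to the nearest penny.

£2,623.11

Monthly rate r = 27.7%/12 = 2.30833% = 0.0230833.
Payoff takes n = ⌈−ln(1 − rB₀/P)/ln(1+r)⌉ = ⌈61.923⌉ = 62 payments; the last is £83.11.
Total paid = 61·£90.00 + £83.11 = £5,573.11.
Total interest = total paid − principal = £5,573.11 − £2,950.00 = £2,623.11.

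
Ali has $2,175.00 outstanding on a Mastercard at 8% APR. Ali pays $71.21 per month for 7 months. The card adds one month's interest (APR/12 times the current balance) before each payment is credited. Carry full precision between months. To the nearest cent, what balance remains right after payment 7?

$1,770.00

Monthly rate r = 8%/12 = 0.666667% = 0.00666667.
Each month: B ← B·(1+r) − $71.21.
Month 1: interest $14.50; balance after payment $2,118.29.
Month 2: interest $14.12; balance after payment $2,061.20.
Month 3: interest $13.74; balance after payment $2,003.73.
Month 4: interest $13.36; balance after payment $1,945.88.
Month 5: interest $12.97; balance after payment $1,887.64.
Month 6: interest $12.58; balance after payment $1,829.02.
Month 7: interest $12.19; balance after payment $1,770.00.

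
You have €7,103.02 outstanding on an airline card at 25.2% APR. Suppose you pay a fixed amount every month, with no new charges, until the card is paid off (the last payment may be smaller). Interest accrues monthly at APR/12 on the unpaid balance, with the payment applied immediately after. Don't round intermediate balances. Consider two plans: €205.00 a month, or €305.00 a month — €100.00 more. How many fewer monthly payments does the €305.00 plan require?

Monthly rate r = 25.2%/12 = 2.1% = 0.021.
At €205.00/mo: n = ⌈−ln(1 − rB₀/P)/ln(1+r)⌉ = 63 payments (last €119.51); total interest = total paid − €7,103.02 = €5,726.49.
At €305.00/mo: 33 payments (last €95.52); total interest €2,752.50.
Payments saved = 63 − 33 = 30.

30 fewer payments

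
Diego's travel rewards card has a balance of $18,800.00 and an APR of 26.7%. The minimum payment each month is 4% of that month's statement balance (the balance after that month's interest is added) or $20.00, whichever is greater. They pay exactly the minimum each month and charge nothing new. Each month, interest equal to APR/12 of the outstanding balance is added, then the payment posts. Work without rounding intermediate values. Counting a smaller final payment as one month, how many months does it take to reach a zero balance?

Monthly rate r = 26.7%/12 = 2.225% = 0.02225.
While 4% of the post-interest balance exceeds $20.00, each month B ← (B·(1+r))·(1 − 0.04), i.e. B shrinks by the factor (1+r)·0.96 = 0.98136.
This holds for months 1–194. Entering month 195 the balance is $488.49; 4% of the post-interest balance is now below $20.00, so the flat $20.00 minimum applies from here.
From month 195 a fixed $20.00 at rate r clears $488.49 in 36 more payments. Total: 194 + 36 = 230 months.

230 months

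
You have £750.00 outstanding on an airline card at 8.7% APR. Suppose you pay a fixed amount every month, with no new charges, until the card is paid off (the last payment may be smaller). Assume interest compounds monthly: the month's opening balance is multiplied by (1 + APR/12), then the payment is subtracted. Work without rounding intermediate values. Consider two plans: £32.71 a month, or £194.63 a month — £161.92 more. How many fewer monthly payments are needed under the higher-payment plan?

22 fewer payments

Monthly rate r = 8.7%/12 = 0.725% = 0.00725.
At £32.71/mo: n = ⌈−ln(1 − rB₀/P)/ln(1+r)⌉ = 26 payments (last £5.48); total interest = total paid − £750.00 = £73.23.
At £194.63/mo: 4 payments (last £179.59); total interest £13.48.
Payments saved = 26 − 4 = 22.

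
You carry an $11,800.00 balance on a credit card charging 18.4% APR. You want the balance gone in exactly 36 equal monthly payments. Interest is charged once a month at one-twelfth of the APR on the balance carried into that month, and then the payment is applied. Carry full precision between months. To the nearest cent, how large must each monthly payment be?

Monthly rate r = 18.4%/12 = 1.53333% = 0.0153333.
Level-payment amortization: P = B₀·r / (1 − (1+r)^(−n)) = 11800.00·0.0153333 / (1 − 1.01533^(−36)).
Denominator 1 − (1+r)^(−36) = 0.42178573.
P = 180.933 / 0.42178573 ≈ 428.97.

$428.97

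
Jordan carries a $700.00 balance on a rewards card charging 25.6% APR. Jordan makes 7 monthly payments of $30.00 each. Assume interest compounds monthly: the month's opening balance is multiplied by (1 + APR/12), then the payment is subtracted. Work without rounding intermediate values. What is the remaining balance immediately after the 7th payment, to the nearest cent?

Monthly rate r = 25.6%/12 = 2.13333% = 0.0213333.
Each month: B ← B·(1+r) − $30.00.
Month 1: interest $14.93; balance after payment $684.93.
Month 2: interest $14.61; balance after payment $669.55.
Month 3: interest $14.28; balance after payment $653.83.
Month 4: interest $13.95; balance after payment $637.78.
Month 5: interest $13.61; balance after payment $621.38.
Month 6: interest $13.26; balance after payment $604.64.
Month 7: interest $12.90; balance after payment $587.54.

$587.54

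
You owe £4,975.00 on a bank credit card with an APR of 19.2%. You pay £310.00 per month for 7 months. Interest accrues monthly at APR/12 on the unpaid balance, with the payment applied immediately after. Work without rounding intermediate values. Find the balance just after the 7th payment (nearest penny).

£3,282.69

Monthly rate r = 19.2%/12 = 1.6% = 0.016.
Each month: B ← B·(1+r) − £310.00.
Month 1: interest £79.60; balance after payment £4,744.60.
Month 2: interest £75.91; balance after payment £4,510.51.
Month 3: interest £72.17; balance after payment £4,272.68.
Month 4: interest £68.36; balance after payment £4,031.04.
Month 5: interest £64.50; balance after payment £3,785.54.
Month 6: interest £60.57; balance after payment £3,536.11.
Month 7: interest £56.58; balance after payment £3,282.69.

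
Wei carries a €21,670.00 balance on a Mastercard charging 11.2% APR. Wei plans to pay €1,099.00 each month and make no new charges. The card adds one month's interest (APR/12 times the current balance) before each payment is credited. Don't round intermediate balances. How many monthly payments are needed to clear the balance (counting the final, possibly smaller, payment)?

22 payments

Monthly rate r = 11.2%/12 = 0.933333% = 0.00933333.
Recurrence: B ← B·(1+r) − €1,099.00.
Month 1: interest €202.25; balance after payment €20,773.25.
Month 2: interest €193.88; balance after payment €19,868.14.
Closed form: n = −ln(1 − rB₀/P)/ln(1+r) = −ln(0.81597)/ln(1.00933) ≈ 21.893, so the balance reaches zero during payment 22.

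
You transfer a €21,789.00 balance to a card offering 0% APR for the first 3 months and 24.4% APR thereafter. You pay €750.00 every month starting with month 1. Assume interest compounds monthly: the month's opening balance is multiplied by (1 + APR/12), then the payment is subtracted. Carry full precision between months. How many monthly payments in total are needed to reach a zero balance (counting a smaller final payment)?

41 payments

Promo months 1–3 at r₀ = 0%/12 = 0; months 4+ at r₁ = 24.4%/12 = 0.0203333.
After month 3 (no interest yet): B = €21,789.00 − 3·€750.00 = €19,539.00.
Then at r₁ with €750.00/mo: n₂ = −ln(1 − r₁·B/P)/ln(1+r₁) ≈ 37.48 → 38 more payments.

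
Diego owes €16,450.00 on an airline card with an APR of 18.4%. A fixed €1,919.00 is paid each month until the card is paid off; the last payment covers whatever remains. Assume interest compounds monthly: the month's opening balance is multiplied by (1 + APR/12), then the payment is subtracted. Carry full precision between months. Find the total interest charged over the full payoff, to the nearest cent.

Monthly rate r = 18.4%/12 = 1.53333% = 0.0153333.
Payoff takes n = ⌈−ln(1 − rB₀/P)/ln(1+r)⌉ = ⌈9.261⌉ = 10 payments; the last is €502.95.
Total paid = 9·€1,919.00 + €502.95 = €17,773.95.
Total interest = total paid − principal = €17,773.95 − €16,450.00 = €1,323.95.

€1,323.95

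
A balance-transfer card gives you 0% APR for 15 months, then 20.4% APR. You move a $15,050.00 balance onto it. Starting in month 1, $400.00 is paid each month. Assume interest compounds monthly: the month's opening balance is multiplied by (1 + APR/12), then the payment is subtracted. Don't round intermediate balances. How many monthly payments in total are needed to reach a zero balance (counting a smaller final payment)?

44 months

Promo months 1–15 at r₀ = 0%/12 = 0; months 16+ at r₁ = 20.4%/12 = 0.017.
After month 15 (no interest yet): B = $15,050.00 − 15·$400.00 = $9,050.00.
Then at r₁ with $400.00/mo: n₂ = −ln(1 − r₁·B/P)/ln(1+r₁) ≈ 28.80 → 29 more payments.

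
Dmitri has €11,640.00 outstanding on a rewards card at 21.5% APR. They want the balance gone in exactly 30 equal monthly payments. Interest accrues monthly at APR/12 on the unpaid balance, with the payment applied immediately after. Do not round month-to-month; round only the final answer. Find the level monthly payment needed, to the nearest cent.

€504.96

Monthly rate r = 21.5%/12 = 1.79167% = 0.0179167.
Level-payment amortization: P = B₀·r / (1 − (1+r)^(−n)) = 11640.00·0.0179167 / (1 − 1.01792^(−30)).
Denominator 1 − (1+r)^(−30) = 0.413006568.
P = 208.55 / 0.413006568 ≈ 504.96.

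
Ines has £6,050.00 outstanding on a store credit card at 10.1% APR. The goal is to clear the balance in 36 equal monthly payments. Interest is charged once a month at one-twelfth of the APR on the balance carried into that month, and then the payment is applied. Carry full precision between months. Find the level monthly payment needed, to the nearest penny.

£195.50

Monthly rate r = 10.1%/12 = 0.841667% = 0.00841667.
Level-payment amortization: P = B₀·r / (1 − (1+r)^(−n)) = 6050.00·0.00841667 / (1 − 1.00842^(−36)).
Denominator 1 − (1+r)^(−36) = 0.260463755.
P = 50.9208 / 0.260463755 ≈ 195.50.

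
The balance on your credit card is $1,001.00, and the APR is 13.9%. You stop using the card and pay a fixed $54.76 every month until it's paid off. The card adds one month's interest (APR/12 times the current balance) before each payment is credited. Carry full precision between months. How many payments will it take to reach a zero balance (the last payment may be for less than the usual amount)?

21 payments

Monthly rate r = 13.9%/12 = 1.15833% = 0.0115833.
Recurrence: B ← B·(1+r) − $54.76.
Month 1: interest $11.59; balance after payment $957.83.
Month 2: interest $11.09; balance after payment $914.17.
Closed form: n = −ln(1 − rB₀/P)/ln(1+r) = −ln(0.78826)/ln(1.01158) ≈ 20.659, so the balance reaches zero during payment 21.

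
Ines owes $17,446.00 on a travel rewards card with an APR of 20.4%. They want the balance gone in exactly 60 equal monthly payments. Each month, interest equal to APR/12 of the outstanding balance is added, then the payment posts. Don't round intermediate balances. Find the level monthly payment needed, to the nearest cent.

$466.10

Monthly rate r = 20.4%/12 = 1.7% = 0.017.
Level-payment amortization: P = B₀·r / (1 − (1+r)^(−n)) = 17446.00·0.017 / (1 − 1.017^(−60)).
Denominator 1 − (1+r)^(−60) = 0.636300399.
P = 296.582 / 0.636300399 ≈ 466.10.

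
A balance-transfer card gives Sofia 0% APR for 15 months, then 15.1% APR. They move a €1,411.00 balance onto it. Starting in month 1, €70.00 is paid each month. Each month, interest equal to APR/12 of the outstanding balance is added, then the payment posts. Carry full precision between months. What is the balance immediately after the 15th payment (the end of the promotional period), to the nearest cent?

€361.00

Promo months 1–15 at r₀ = 0%/12 = 0; months 16+ at r₁ = 15.1%/12 = 0.0125833.
After month 15 (no interest yet): B = €1,411.00 − 15·€70.00 = €361.00.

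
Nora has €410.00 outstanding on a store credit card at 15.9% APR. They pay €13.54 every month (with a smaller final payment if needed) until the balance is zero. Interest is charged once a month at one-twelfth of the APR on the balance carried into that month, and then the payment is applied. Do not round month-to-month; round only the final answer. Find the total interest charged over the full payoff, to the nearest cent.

Monthly rate r = 15.9%/12 = 1.325% = 0.01325.
Payoff takes n = ⌈−ln(1 − rB₀/P)/ln(1+r)⌉ = ⌈38.962⌉ = 39 payments; the last is €13.03.
Total paid = 38·€13.54 + €13.03 = €527.55.
Total interest = total paid − principal = €527.55 − €410.00 = €117.55.

€117.55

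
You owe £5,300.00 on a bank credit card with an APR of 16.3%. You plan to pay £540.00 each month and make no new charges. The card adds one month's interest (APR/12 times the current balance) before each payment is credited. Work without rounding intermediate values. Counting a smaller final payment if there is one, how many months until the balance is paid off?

11 payments

Monthly rate r = 16.3%/12 = 1.35833% = 0.0135833.
Recurrence: B ← B·(1+r) − £540.00.
Month 1: interest £71.99; balance after payment £4,831.99.
Month 2: interest £65.63; balance after payment £4,357.63.
Closed form: n = −ln(1 − rB₀/P)/ln(1+r) = −ln(0.86668)/ln(1.01358) ≈ 10.605, so the balance reaches zero during payment 11.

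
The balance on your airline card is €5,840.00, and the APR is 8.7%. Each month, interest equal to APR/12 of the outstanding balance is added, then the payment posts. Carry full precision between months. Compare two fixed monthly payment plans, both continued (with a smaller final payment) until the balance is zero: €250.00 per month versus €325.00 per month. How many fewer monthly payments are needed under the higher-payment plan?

6 fewer payments

Monthly rate r = 8.7%/12 = 0.725% = 0.00725.
At €250.00/mo: n = ⌈−ln(1 − rB₀/P)/ln(1+r)⌉ = 26 payments (last €171.94); total interest = total paid − €5,840.00 = €581.94.
At €325.00/mo: 20 payments (last €104.96); total interest €439.96.
Payments saved = 26 − 20 = 6.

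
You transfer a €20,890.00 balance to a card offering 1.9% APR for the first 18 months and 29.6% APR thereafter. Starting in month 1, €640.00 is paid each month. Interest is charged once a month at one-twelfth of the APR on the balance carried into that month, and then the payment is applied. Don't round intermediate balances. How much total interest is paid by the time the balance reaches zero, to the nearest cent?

€3,118.30

Promo months 1–18 at r₀ = 1.9%/12 = 0.00158333; months 19+ at r₁ = 29.6%/12 = 0.0246667.
After month 18: iterate B ← B·(1+r₀) − €640.00 for 18 months → €9,817.09.
Then at r₁ with €640.00/mo: n₂ = −ln(1 − r₁·B/P)/ln(1+r₁) ≈ 19.51 → 20 more payments.
Total paid = 37·€640.00 + €328.30 = €24,008.30; interest = €24,008.30 − €20,890.00 = €3,118.30.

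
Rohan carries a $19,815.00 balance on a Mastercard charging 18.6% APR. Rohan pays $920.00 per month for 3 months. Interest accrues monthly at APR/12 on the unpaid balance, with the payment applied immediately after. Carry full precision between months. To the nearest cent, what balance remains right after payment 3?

$17,947.75

Monthly rate r = 18.6%/12 = 1.55% = 0.0155.
Each month: B ← B·(1+r) − $920.00.
Month 1: interest $307.13; balance after payment $19,202.13.
Month 2: interest $297.63; balance after payment $18,579.77.
Month 3: interest $287.99; balance after payment $17,947.75.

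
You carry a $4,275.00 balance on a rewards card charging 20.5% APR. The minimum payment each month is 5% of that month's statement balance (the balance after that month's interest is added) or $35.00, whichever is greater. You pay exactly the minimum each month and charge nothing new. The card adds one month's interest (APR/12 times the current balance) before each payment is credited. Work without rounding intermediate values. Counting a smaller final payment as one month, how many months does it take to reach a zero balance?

Monthly rate r = 20.5%/12 = 1.70833% = 0.0170833.
While 5% of the post-interest balance exceeds $35.00, each month B ← (B·(1+r))·(1 − 0.05), i.e. B shrinks by the factor (1+r)·0.95 = 0.96623.
This holds for months 1–54. Entering month 55 the balance is $668.75; 5% of the post-interest balance is now below $35.00, so the flat $35.00 minimum applies from here.
From month 55 a fixed $35.00 at rate r clears $668.75 in 24 more payments. Total: 54 + 24 = 78 months.

78 months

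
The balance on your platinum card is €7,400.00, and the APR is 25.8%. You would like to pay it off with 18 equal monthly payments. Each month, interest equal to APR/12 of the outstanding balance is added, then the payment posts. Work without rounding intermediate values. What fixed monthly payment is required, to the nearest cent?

€500.13

Monthly rate r = 25.8%/12 = 2.15% = 0.0215.
Level-payment amortization: P = B₀·r / (1 − (1+r)^(−n)) = 7400.00·0.0215 / (1 − 1.0215^(−18)).
Denominator 1 − (1+r)^(−18) = 0.318117849.
P = 159.1 / 0.318117849 ≈ 500.13.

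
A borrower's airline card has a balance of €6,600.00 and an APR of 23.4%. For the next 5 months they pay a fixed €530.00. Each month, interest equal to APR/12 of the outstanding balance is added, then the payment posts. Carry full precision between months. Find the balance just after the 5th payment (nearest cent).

€4,513.71

Monthly rate r = 23.4%/12 = 1.95% = 0.0195.
Each month: B ← B·(1+r) − €530.00.
Month 1: interest €128.70; balance after payment €6,198.70.
Month 2: interest €120.87; balance after payment €5,789.57.
Month 3: interest €112.90; balance after payment €5,372.47.
Month 4: interest €104.76; balance after payment €4,947.23.
Month 5: interest €96.47; balance after payment €4,513.71.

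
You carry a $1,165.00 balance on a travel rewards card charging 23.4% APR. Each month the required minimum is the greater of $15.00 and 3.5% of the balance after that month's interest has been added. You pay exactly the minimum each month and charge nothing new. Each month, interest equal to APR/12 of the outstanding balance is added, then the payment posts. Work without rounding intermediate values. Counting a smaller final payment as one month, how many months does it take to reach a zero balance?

104 months

Monthly rate r = 23.4%/12 = 1.95% = 0.0195.
While 3.5% of the post-interest balance exceeds $15.00, each month B ← (B·(1+r))·(1 − 0.035), i.e. B shrinks by the factor (1+r)·0.965 = 0.98382.
This holds for months 1–63. Entering month 64 the balance is $416.81; 3.5% of the post-interest balance is now below $15.00, so the flat $15.00 minimum applies from here.
From month 64 a fixed $15.00 at rate r clears $416.81 in 41 more payments. Total: 63 + 41 = 104 months.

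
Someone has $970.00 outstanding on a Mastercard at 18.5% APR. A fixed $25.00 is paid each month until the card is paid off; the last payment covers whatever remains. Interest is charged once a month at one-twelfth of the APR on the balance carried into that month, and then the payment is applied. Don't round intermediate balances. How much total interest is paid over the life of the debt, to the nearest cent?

Monthly rate r = 18.5%/12 = 1.54167% = 0.0154167.
Payoff takes n = ⌈−ln(1 − rB₀/P)/ln(1+r)⌉ = ⌈59.593⌉ = 60 payments; the last is $14.87.
Total paid = 59·$25.00 + $14.87 = $1,489.87.
Total interest = total paid − principal = $1,489.87 − $970.00 = $519.87.

$519.87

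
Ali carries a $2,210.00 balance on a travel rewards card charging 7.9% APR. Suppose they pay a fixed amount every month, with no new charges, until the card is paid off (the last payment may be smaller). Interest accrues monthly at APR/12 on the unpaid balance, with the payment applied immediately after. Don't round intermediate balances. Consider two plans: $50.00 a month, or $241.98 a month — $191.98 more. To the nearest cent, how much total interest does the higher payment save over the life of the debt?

Monthly rate r = 7.9%/12 = 0.658333% = 0.00658333.
At $50.00/mo: n = ⌈−ln(1 − rB₀/P)/ln(1+r)⌉ = 53 payments (last $20.35); total interest = total paid − $2,210.00 = $410.35.
At $241.98/mo: 10 payments (last $109.10); total interest $76.92.
Interest saved = $410.35 − $76.92 = $333.43.

$333.43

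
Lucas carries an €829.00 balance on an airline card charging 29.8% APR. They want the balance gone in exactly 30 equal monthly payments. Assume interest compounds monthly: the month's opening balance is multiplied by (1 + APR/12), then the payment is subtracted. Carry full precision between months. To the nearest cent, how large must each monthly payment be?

Monthly rate r = 29.8%/12 = 2.48333% = 0.0248333.
Level-payment amortization: P = B₀·r / (1 − (1+r)^(−n)) = 829.00·0.0248333 / (1 − 1.02483^(−30)).
Denominator 1 − (1+r)^(−30) = 0.520925869.
P = 20.5868 / 0.520925869 ≈ 39.52.

€39.52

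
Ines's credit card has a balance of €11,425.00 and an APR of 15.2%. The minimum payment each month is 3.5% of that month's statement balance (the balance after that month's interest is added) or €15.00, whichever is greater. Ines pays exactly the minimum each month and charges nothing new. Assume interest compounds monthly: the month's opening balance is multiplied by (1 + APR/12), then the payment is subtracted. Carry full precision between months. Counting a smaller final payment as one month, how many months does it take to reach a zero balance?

Monthly rate r = 15.2%/12 = 1.26667% = 0.0126667.
While 3.5% of the post-interest balance exceeds €15.00, each month B ← (B·(1+r))·(1 − 0.035), i.e. B shrinks by the factor (1+r)·0.965 = 0.97722.
This holds for months 1–144. Entering month 145 the balance is €413.97; 3.5% of the post-interest balance is now below €15.00, so the flat €15.00 minimum applies from here.
From month 145 a fixed €15.00 at rate r clears €413.97 in 35 more payments. Total: 144 + 35 = 179 months.

179 months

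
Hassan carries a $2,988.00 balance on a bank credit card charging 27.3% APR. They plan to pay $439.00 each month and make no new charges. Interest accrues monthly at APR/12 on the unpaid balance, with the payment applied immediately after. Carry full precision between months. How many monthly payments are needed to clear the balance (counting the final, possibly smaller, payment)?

8 payments

Monthly rate r = 27.3%/12 = 2.275% = 0.02275.
Recurrence: B ← B·(1+r) − $439.00.
Month 1: interest $67.98; balance after payment $2,616.98.
Month 2: interest $59.54; balance after payment $2,237.51.
Closed form: n = −ln(1 − rB₀/P)/ln(1+r) = −ln(0.84515)/ln(1.02275) ≈ 7.479, so the balance reaches zero during payment 8.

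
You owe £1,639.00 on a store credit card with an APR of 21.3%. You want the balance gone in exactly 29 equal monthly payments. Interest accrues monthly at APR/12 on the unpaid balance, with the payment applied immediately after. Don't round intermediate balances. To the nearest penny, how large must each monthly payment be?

Monthly rate r = 21.3%/12 = 1.775% = 0.01775.
Level-payment amortization: P = B₀·r / (1 − (1+r)^(−n)) = 1639.00·0.01775 / (1 − 1.01775^(−29)).
Denominator 1 − (1+r)^(−29) = 0.399645487.
P = 29.0923 / 0.399645487 ≈ 72.80.

£72.80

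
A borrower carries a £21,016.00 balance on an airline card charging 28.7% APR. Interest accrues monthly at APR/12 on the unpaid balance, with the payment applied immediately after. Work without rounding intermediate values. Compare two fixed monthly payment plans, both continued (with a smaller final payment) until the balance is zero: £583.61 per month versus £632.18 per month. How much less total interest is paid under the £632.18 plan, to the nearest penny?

Monthly rate r = 28.7%/12 = 2.39167% = 0.0239167.
At £583.61/mo: n = ⌈−ln(1 − rB₀/P)/ln(1+r)⌉ = 84 payments (last £331.26); total interest = total paid − £21,016.00 = £27,754.89.
At £632.18/mo: 68 payments (last £42.55); total interest £21,382.61.
Interest saved = £27,754.89 − £21,382.61 = £6,372.28.

£6,372.28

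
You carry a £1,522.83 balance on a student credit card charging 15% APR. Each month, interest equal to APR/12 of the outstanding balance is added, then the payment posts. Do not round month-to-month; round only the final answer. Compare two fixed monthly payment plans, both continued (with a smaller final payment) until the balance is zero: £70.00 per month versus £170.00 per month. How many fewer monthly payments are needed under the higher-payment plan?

Monthly rate r = 15%/12 = 1.25% = 0.0125.
At £70.00/mo: n = ⌈−ln(1 − rB₀/P)/ln(1+r)⌉ = 26 payments (last £38.43); total interest = total paid − £1,522.83 = £265.60.
At £170.00/mo: 10 payments (last £95.37); total interest £102.54.
Payments saved = 26 − 10 = 16.

16 fewer payments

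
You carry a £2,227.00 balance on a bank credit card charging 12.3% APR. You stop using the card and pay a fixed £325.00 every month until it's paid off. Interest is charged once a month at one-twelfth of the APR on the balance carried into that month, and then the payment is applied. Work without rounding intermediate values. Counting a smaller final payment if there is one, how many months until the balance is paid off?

8 payments

Monthly rate r = 12.3%/12 = 1.025% = 0.01025.
Recurrence: B ← B·(1+r) − £325.00.
Month 1: interest £22.83; balance after payment £1,924.83.
Month 2: interest £19.73; balance after payment £1,619.56.
Closed form: n = −ln(1 − rB₀/P)/ln(1+r) = −ln(0.92976)/ln(1.01025) ≈ 7.141, so the balance reaches zero during payment 8.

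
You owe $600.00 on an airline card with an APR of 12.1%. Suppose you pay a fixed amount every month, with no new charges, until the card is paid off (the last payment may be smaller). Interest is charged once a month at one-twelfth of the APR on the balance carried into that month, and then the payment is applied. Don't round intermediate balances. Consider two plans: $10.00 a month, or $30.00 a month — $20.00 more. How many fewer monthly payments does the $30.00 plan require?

70 fewer payments

Monthly rate r = 12.1%/12 = 1.00833% = 0.0100833.
At $10.00/mo: n = ⌈−ln(1 − rB₀/P)/ln(1+r)⌉ = 93 payments (last $5.84); total interest = total paid − $600.00 = $325.84.
At $30.00/mo: 23 payments (last $13.51); total interest $73.51.
Payments saved = 93 − 23 = 70.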